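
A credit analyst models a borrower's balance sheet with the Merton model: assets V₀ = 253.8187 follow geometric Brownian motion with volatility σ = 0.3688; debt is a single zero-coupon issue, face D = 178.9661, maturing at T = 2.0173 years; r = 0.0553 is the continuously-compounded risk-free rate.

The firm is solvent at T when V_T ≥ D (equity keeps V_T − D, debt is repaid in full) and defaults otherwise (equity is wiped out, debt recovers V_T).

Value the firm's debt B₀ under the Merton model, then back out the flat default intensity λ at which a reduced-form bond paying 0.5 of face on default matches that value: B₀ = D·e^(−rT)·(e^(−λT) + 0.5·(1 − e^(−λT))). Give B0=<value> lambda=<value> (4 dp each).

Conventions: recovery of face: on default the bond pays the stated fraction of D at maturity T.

B0=149.3041 lambda=0.0716

Work the structural quantities from V₀ = 253.8187 against face 178.9661:
d₁ = [ln(V₀/D) + (r + σ²/2)T] / (σ√T)
   = [ln(253.8187/178.9661) + (0.0553 + 0.5·0.3688²)·2.0173] / (0.3688·√2.0173)
   = [0.349424 + 0.248747] / 0.523813 = 1.141955
d₂ = d₁ − σ√T = 1.141955 − 0.523813 = 0.618142
N(d₁) = 0.873264,  N(d₂) = 0.731759,  e^(−rT) = 0.894441
E₀ = V₀·N(d₁) − D·e^(−rT)·N(d₂)
   = 253.8187·0.873264 − 178.9661·0.894441·0.731759 = 104.514612
B₀ = V₀ − E₀ = 253.8187 − 104.514612 = 149.304088
e^(−λT) = (B₀·e^(rT)/D − 0.5)/(1 − 0.5) = (149.3041·1.118017/178.9661 − 0.5)/0.5 = 0.86543195
λ = −ln(0.86543195)/2.0173 = 0.071644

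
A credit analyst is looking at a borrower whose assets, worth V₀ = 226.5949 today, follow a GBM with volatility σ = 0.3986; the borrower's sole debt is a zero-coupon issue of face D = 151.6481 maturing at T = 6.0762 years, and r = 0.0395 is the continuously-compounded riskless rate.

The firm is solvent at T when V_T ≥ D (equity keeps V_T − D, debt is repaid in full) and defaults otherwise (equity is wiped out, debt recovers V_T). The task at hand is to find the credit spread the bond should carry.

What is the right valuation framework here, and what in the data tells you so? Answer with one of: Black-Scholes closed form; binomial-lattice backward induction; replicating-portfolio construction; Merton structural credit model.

framework: Merton structural credit model

Key observation: the data describe a firm's assets (V₀ = 226.5949, GBM) and a single zero-coupon debt of face 151.6481, so credit quantities follow from equity-as-call in the structural model.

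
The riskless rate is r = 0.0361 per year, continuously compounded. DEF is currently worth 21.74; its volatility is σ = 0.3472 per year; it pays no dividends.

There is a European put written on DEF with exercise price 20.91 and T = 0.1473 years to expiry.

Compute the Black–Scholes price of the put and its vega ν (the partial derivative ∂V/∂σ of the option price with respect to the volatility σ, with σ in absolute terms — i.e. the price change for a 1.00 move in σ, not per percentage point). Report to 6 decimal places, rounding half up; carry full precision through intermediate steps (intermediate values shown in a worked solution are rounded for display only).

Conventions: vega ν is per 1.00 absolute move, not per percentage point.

σ√T = 0.3472·√0.1473 = 0.133254
d₁ = (ln(S/K) + (r+σ²/2)T) / (σ√T) = (ln(21.74/20.91) + (0.0361+0.3472²/2)·0.1473) / 0.133254 = (0.038926 + 0.014196) / 0.133254 = 0.398653
d₂ = d₁ − σ√T = 0.398653 − 0.133254 = 0.265399
e^{−rT} = 0.994697
N(−d₁) = 0.345074,  N(−d₂) = 0.395351
Put price V = K·e^{−rT}·N(−d₂) − S·N(−d₁) = 8.222948 − 7.501916 = 0.721032
φ(d₁) = (1/√(2π))·e^{−d₁²/2} = 0.368468
ν = S·φ(d₁)·√T = 3.074404

price = 0.721032
ν = 3.074404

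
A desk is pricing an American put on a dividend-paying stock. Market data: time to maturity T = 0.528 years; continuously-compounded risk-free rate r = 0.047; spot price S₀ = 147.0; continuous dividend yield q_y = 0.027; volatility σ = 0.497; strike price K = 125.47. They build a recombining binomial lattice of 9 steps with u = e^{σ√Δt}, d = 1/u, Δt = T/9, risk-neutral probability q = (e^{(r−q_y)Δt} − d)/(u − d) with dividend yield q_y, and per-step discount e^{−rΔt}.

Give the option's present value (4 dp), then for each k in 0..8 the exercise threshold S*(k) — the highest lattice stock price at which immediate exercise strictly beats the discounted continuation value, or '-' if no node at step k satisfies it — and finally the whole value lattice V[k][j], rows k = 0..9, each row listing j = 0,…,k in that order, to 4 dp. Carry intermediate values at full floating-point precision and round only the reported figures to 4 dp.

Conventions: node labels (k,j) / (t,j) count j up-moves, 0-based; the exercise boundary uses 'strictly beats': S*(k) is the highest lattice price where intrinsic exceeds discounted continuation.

Δt=0.05867, u=1.12792, d=0.88658, q=0.47481, disc=e^(-rΔt)=0.99725
k=9 terminal: V=max(K-S,0) → 75.7196 62.1769 44.9476 23.0282 0.0000 0.0000 0.0000 0.0000 0.0000 0.0000
k=8: j=0 S=56.1147 intr=69.3553 cont=69.0986 V=69.3553[EX]; j=1 S=71.3899 intr=54.0801 cont=53.8476 V=54.0801[EX]; j=2 S=90.8232 intr=34.6468 cont=34.4450 V=34.6468[EX]; j=3 S=115.5466 intr=9.9234 cont=12.0610 V=12.0610[hold]; j=4 S=147.0000 intr=0.0000 cont=0.0000 V=0.0000[hold]; j=5 S=187.0155 intr=0.0000 cont=0.0000 V=0.0000[hold]; j=6 S=237.9237 intr=0.0000 cont=0.0000 V=0.0000[hold]; j=7 S=302.6899 intr=0.0000 cont=0.0000 V=0.0000[hold]; j=8 S=385.0864 intr=0.0000 cont=0.0000 V=0.0000[hold]  S*(8)=90.8232
k=7: j=0 S=63.2931 intr=62.1769 cont=61.9316 V=62.1769[EX]; j=1 S=80.5224 intr=44.9476 cont=44.7295 V=44.9476[EX]; j=2 S=102.4418 intr=23.0282 cont=23.8570 V=23.8570[hold]; j=3 S=130.3279 intr=0.0000 cont=6.3169 V=6.3169[hold]; j=4 S=165.8049 intr=0.0000 cont=0.0000 V=0.0000[hold]; j=5 S=210.9394 intr=0.0000 cont=0.0000 V=0.0000[hold]; j=6 S=268.3600 intr=0.0000 cont=0.0000 V=0.0000[hold]; j=7 S=341.4114 intr=0.0000 cont=0.0000 V=0.0000[hold]  S*(7)=80.5224
k=6: j=0 S=71.3899 intr=54.0801 cont=53.8476 V=54.0801[EX]; j=1 S=90.8232 intr=34.6468 cont=34.8375 V=34.8375[hold]; j=2 S=115.5466 intr=9.9234 cont=15.4861 V=15.4861[hold]; j=3 S=147.0000 intr=0.0000 cont=3.3085 V=3.3085[hold]; j=4 S=187.0155 intr=0.0000 cont=0.0000 V=0.0000[hold]; j=5 S=237.9237 intr=0.0000 cont=0.0000 V=0.0000[hold]; j=6 S=302.6899 intr=0.0000 cont=0.0000 V=0.0000[hold]  S*(6)=71.3899
k=5: j=0 S=80.5224 intr=44.9476 cont=44.8198 V=44.9476[EX]; j=1 S=102.4418 intr=23.0282 cont=25.5787 V=25.5787[hold]; j=2 S=130.3279 intr=0.0000 cont=9.6774 V=9.6774[hold]; j=3 S=165.8049 intr=0.0000 cont=1.7328 V=1.7328[hold]; j=4 S=210.9394 intr=0.0000 cont=0.0000 V=0.0000[hold]; j=5 S=268.3600 intr=0.0000 cont=0.0000 V=0.0000[hold]  S*(5)=80.5224
k=4: j=0 S=90.8232 intr=34.6468 cont=35.6527 V=35.6527[hold]; j=1 S=115.5466 intr=9.9234 cont=17.9790 V=17.9790[hold]; j=2 S=147.0000 intr=0.0000 cont=5.8890 V=5.8890[hold]; j=3 S=187.0155 intr=0.0000 cont=0.9076 V=0.9076[hold]; j=4 S=237.9237 intr=0.0000 cont=0.0000 V=0.0000[hold]  S*(4)=-
k=3: j=0 S=102.4418 intr=23.0282 cont=27.1861 V=27.1861[hold]; j=1 S=130.3279 intr=0.0000 cont=12.2049 V=12.2049[hold]; j=2 S=165.8049 intr=0.0000 cont=3.5141 V=3.5141[hold]; j=3 S=210.9394 intr=0.0000 cont=0.4753 V=0.4753[hold]  S*(3)=-
k=2: j=0 S=115.5466 intr=9.9234 cont=20.0176 V=20.0176[hold]; j=1 S=147.0000 intr=0.0000 cont=8.0562 V=8.0562[hold]; j=2 S=187.0155 intr=0.0000 cont=2.0656 V=2.0656[hold]  S*(2)=-
k=1: j=0 S=130.3279 intr=0.0000 cont=14.2988 V=14.2988[hold]; j=1 S=165.8049 intr=0.0000 cont=5.1975 V=5.1975[hold]  S*(1)=-
k=0: j=0 S=147.0000 intr=0.0000 cont=9.9499 V=9.9499[hold]  S*(0)=-

price = 9.9499
boundary = - - - - - 80.5224 71.3899 80.5224 90.8232
tree:
9.9499
14.2988 5.1975
20.0176 8.0562 2.0656
27.1861 12.2049 3.5141 0.4753
35.6527 17.9790 5.8890 0.9076 0.0000
44.9476 25.5787 9.6774 1.7328 0.0000 0.0000
54.0801 34.8375 15.4861 3.3085 0.0000 0.0000 0.0000
62.1769 44.9476 23.8570 6.3169 0.0000 0.0000 0.0000 0.0000
69.3553 54.0801 34.6468 12.0610 0.0000 0.0000 0.0000 0.0000 0.0000
75.7196 62.1769 44.9476 23.0282 0.0000 0.0000 0.0000 0.0000 0.0000 0.0000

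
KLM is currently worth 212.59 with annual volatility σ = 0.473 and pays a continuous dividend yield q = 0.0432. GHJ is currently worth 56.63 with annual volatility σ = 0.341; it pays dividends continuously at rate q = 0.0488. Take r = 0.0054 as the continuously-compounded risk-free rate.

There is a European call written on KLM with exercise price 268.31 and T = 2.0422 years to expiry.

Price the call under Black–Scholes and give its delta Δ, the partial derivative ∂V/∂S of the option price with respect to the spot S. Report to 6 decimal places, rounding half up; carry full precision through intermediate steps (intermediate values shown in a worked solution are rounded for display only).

price = 31.491619
Δ = 0.413833

σ√T = 0.473·√2.0422 = 0.675943
d₁ = (ln(S/K) + (r−q+σ²/2)T) / (σ√T) = (ln(212.59/268.31) + (0.0054−0.0432+0.473²/2)·2.0422) / 0.675943 = (-0.232778 + 0.151255) / 0.675943 = -0.120606
d₂ = d₁ − σ√T = -0.120606 − 0.675943 = -0.796550
e^{−rT} = 0.989033
e^{−qT} = 0.915557
N(d₁) = 0.452001,  N(d₂) = 0.212856
Call price V = S·e^{−qT}·N(d₁) − K·e^{−rT}·N(d₂) = 87.976735 − 56.485116 = 31.491619
Δ = e^{−qT}·N(d₁) = 0.413833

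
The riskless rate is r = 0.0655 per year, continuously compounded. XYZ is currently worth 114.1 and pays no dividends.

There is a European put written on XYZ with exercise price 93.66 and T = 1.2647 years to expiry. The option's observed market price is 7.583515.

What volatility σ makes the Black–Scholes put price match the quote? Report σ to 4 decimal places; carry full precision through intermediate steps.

At σ = 0.4121 the Black–Scholes value reproduces the quote:
σ√T = 0.4121·√1.2647 = 0.463443
d₁ = (ln(S/K) + (r+σ²/2)T) / (σ√T) = (ln(114.1/93.66) + (0.0655+0.4121²/2)·1.2647) / 0.463443 = (0.197404 + 0.190228) / 0.463443 = 0.836417
d₂ = d₁ − σ√T = 0.836417 − 0.463443 = 0.372974
e^{−rT} = 0.920500
N(−d₁) = 0.201460,  N(−d₂) = 0.354584
V = K·e^{−rT}·N(−d₂) − S·N(−d₁) = 30.570122 − 22.986607 = 7.583515 (equal to the quote); since ∂V/∂σ > 0 for all σ, the implied volatility is unique

sigma = 0.4121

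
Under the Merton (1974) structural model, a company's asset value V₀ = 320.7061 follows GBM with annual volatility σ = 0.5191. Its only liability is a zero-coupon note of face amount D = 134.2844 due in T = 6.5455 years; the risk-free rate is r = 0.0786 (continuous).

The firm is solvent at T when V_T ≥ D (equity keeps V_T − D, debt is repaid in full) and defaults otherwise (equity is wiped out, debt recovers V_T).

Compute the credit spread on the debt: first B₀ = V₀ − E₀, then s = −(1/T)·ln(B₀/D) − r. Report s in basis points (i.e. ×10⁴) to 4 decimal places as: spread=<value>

With assets at 320.7061 and a single debt payment of 134.2844 at 6.5455 years:
d₁ = [ln(V₀/D) + (r + σ²/2)T] / (σ√T)
   = [ln(320.7061/134.2844) + (0.0786 + 0.5·0.5191²)·6.5455] / (0.5191·√6.5455)
   = [0.870565 + 1.396367] / 1.328075 = 1.706932
d₂ = d₁ − σ√T = 1.706932 − 1.328075 = 0.378857
N(d₁) = 0.956083,  N(d₂) = 0.647603,  e^(−rT) = 0.597814
E₀ = V₀·N(d₁) − D·e^(−rT)·N(d₂)
   = 320.7061·0.956083 − 134.2844·0.597814·0.647603 = 254.633876
B₀ = V₀ − E₀ = 320.7061 − 254.633876 = 66.072224
spread = −(1/T)·ln(B₀/D) − r = −(1/6.5455)·ln(66.072224/134.2844) − 0.0786 = 0.02975100
in basis points: 0.02975100 × 10⁴ = 297.5100 bp

spread=297.5100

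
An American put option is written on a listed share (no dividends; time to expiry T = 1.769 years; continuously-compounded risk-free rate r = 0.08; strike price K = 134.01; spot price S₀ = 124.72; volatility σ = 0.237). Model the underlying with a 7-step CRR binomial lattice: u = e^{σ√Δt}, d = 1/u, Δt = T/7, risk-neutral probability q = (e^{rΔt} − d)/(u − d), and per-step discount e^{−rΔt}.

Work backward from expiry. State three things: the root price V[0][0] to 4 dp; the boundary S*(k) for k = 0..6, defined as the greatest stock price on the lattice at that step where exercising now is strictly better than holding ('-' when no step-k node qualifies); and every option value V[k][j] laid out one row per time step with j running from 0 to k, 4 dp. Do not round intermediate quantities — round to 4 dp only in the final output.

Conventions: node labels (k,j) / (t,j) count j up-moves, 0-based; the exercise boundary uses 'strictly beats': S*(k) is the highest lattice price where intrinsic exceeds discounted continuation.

params: Δt=0.25271 u=1.12653 d=0.88768 q=0.55576 e^(-rΔt)=0.97999
t_7 payoffs: 79.8425 65.2678 46.7714 23.2983 0.0000 0.0000 0.0000 0.0000
t_6: node(6,0) S=61.0212 payoff=72.9888 vs cont=70.3067 → 72.9888 [stop]  node(6,1) S=77.4401 payoff=56.5699 vs cont=53.8878 → 56.5699 [stop]  node(6,2) S=98.2768 payoff=35.7332 vs cont=33.0511 → 35.7332 [stop]  node(6,3) S=124.7200 payoff=9.2900 vs cont=10.1430 → 10.1430 [wait]  node(6,4) S=158.2782 payoff=0.0000 vs cont=0.0000 → 0.0000 [wait]  node(6,5) S=200.8659 payoff=0.0000 vs cont=0.0000 → 0.0000 [wait]  node(6,6) S=254.9125 payoff=0.0000 vs cont=0.0000 → 0.0000 [wait]  ⇒ S*(6)=98.2768
t_5: node(5,0) S=68.7422 payoff=65.2678 vs cont=62.5857 → 65.2678 [stop]  node(5,1) S=87.2386 payoff=46.7714 vs cont=44.0893 → 46.7714 [stop]  node(5,2) S=110.7117 payoff=23.2983 vs cont=21.0807 → 23.2983 [stop]  node(5,3) S=140.5007 payoff=0.0000 vs cont=4.4158 → 4.4158 [wait]  node(5,4) S=178.3051 payoff=0.0000 vs cont=0.0000 → 0.0000 [wait]  node(5,5) S=226.2813 payoff=0.0000 vs cont=0.0000 → 0.0000 [wait]  ⇒ S*(5)=110.7117
t_4: node(4,0) S=77.4401 payoff=56.5699 vs cont=53.8878 → 56.5699 [stop]  node(4,1) S=98.2768 payoff=35.7332 vs cont=33.0511 → 35.7332 [stop]  node(4,2) S=124.7200 payoff=9.2900 vs cont=12.5480 → 12.5480 [wait]  node(4,3) S=158.2782 payoff=0.0000 vs cont=1.9224 → 1.9224 [wait]  node(4,4) S=200.8659 payoff=0.0000 vs cont=0.0000 → 0.0000 [wait]  ⇒ S*(4)=98.2768
t_3: node(3,0) S=87.2386 payoff=46.7714 vs cont=44.0893 → 46.7714 [stop]  node(3,1) S=110.7117 payoff=23.2983 vs cont=22.3906 → 23.2983 [stop]  node(3,2) S=140.5007 payoff=0.0000 vs cont=6.5098 → 6.5098 [wait]  node(3,3) S=178.3051 payoff=0.0000 vs cont=0.8369 → 0.8369 [wait]  ⇒ S*(3)=110.7117
t_2: node(2,0) S=98.2768 payoff=35.7332 vs cont=33.0511 → 35.7332 [stop]  node(2,1) S=124.7200 payoff=9.2900 vs cont=13.6884 → 13.6884 [wait]  node(2,2) S=158.2782 payoff=0.0000 vs cont=3.2899 → 3.2899 [wait]  ⇒ S*(2)=98.2768
t_1: node(1,0) S=110.7117 payoff=23.2983 vs cont=23.0117 → 23.2983 [stop]  node(1,1) S=140.5007 payoff=0.0000 vs cont=7.7511 → 7.7511 [wait]  ⇒ S*(1)=110.7117
t_0: node(0,0) S=124.7200 payoff=9.2900 vs cont=14.3645 → 14.3645 [wait]  ⇒ S*(0)=-

price = 14.3645
boundary = - 110.7117 98.2768 110.7117 98.2768 110.7117 98.2768
tree:
14.3645
23.2983 7.7511
35.7332 13.6884 3.2899
46.7714 23.2983 6.5098 0.8369
56.5699 35.7332 12.5480 1.9224 0.0000
65.2678 46.7714 23.2983 4.4158 0.0000 0.0000
72.9888 56.5699 35.7332 10.1430 0.0000 0.0000 0.0000
79.8425 65.2678 46.7714 23.2983 0.0000 0.0000 0.0000 0.0000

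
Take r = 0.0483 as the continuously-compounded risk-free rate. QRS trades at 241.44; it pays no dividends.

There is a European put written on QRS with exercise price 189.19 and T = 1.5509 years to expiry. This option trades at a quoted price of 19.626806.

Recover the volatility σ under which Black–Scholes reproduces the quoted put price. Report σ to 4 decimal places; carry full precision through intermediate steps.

At σ = 0.4450 the Black–Scholes value reproduces the quote:
σ√T = 0.445·√1.5509 = 0.554181
d₁ = (ln(S/K) + (r+σ²/2)T) / (σ√T) = (ln(241.44/189.19) + (0.0483+0.445²/2)·1.5509) / 0.554181 = (0.243869 + 0.228467) / 0.554181 = 0.852313
d₂ = d₁ − σ√T = 0.852313 − 0.554181 = 0.298132
e^{−rT} = 0.927828
N(−d₁) = 0.197020,  N(−d₂) = 0.382801
V = K·e^{−rT}·N(−d₂) − S·N(−d₁) = 67.195340 − 47.568535 = 19.626806 (matching the quote); vega is positive throughout, so no other σ reproduces this price

sigma = 0.4450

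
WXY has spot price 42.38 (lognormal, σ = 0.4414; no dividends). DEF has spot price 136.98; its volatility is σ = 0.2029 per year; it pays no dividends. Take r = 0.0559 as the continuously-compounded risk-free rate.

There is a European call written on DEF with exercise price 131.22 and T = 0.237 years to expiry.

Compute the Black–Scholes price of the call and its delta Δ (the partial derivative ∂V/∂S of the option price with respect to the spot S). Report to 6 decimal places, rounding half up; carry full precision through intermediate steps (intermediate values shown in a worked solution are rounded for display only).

price = 9.818270
Δ = 0.731853

σ√T = 0.2029·√0.237 = 0.098777
d₁ = (ln(S/K) + (r+σ²/2)T) / (σ√T) = (ln(136.98/131.22) + (0.0559+0.2029²/2)·0.237) / 0.098777 = (0.042960 + 0.018127) / 0.098777 = 0.618427
d₂ = d₁ − σ√T = 0.618427 − 0.098777 = 0.519650
e^{−rT} = 0.986839
N(d₁) = 0.731853,  N(d₂) = 0.698346
Call price V = S·N(d₁) − K·e^{−rT}·N(d₂) = 100.249214 − 90.430944 = 9.818270
Δ = N(d₁) = 0.731853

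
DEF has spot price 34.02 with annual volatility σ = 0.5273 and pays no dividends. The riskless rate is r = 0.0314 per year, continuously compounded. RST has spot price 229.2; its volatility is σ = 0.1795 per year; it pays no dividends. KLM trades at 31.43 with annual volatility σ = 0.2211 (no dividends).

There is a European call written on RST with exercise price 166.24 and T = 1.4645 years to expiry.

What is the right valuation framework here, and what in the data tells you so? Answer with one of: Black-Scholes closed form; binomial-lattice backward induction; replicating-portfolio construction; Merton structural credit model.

framework: Black-Scholes closed form

Key observation: everything needed for the exact continuous-time valuation of the European call on RST (strike 166.24) is given, and no feature rules the closed form out.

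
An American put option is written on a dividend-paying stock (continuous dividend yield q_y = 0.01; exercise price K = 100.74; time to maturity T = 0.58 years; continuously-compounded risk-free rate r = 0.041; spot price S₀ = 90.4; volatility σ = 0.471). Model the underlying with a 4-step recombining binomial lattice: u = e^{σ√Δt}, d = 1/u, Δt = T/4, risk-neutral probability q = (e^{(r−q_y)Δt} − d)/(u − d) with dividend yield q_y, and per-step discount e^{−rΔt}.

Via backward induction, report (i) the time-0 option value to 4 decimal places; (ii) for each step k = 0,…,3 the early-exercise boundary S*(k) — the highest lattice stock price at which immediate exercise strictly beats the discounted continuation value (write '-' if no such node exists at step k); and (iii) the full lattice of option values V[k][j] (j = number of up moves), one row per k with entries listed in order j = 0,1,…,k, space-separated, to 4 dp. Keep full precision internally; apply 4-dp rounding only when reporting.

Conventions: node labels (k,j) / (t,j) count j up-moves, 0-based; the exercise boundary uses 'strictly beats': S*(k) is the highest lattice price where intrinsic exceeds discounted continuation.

price = 18.9546
boundary = - - 63.1518 75.5574
tree:
18.9546
27.2651 9.7408
37.5882 15.8672 2.8943
47.9570 25.1826 5.4706 0.0000
56.6233 37.5882 10.3400 0.0000 0.0000

Δt=0.14500, u=1.19644, d=0.83581, q=0.46777, disc=e^(-rΔt)=0.99407
k=4 terminal: V=max(K-S,0) → 56.6233 37.5882 10.3400 0.0000 0.0000
k=3: j=0 S=52.7830 intr=47.9570 cont=47.4363 V=47.9570[EX]; j=1 S=75.5574 intr=25.1826 cont=24.6949 V=25.1826[EX]; j=2 S=108.1583 intr=0.0000 cont=5.4706 V=5.4706[hold]; j=3 S=154.8255 intr=0.0000 cont=0.0000 V=0.0000[hold]  S*(3)=75.5574
k=2: j=0 S=63.1518 intr=37.5882 cont=37.0826 V=37.5882[EX]; j=1 S=90.4000 intr=10.3400 cont=15.8672 V=15.8672[hold]; j=2 S=129.4050 intr=0.0000 cont=2.8943 V=2.8943[hold]  S*(2)=63.1518
k=1: j=0 S=75.5574 intr=25.1826 cont=27.2651 V=27.2651[hold]; j=1 S=108.1583 intr=0.0000 cont=9.7408 V=9.7408[hold]  S*(1)=-
k=0: j=0 S=90.4000 intr=10.3400 cont=18.9546 V=18.9546[hold]  S*(0)=-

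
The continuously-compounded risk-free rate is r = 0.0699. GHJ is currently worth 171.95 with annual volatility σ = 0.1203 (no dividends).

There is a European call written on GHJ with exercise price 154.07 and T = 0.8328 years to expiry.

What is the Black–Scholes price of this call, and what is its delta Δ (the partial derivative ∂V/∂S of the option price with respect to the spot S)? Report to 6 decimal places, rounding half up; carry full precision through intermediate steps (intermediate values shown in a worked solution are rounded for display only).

price = 27.066714
Δ = 0.943547

σ√T = 0.1203·√0.8328 = 0.109783
d₁ = (ln(S/K) + (r+σ²/2)T) / (σ√T) = (ln(171.95/154.07) + (0.0699+0.1203²/2)·0.8328) / 0.109783 = (0.109797 + 0.064239) / 0.109783 = 1.585266
d₂ = d₁ − σ√T = 1.585266 − 0.109783 = 1.475483
e^{−rT} = 0.943449
N(d₁) = 0.943547,  N(d₂) = 0.929959
Call price V = S·N(d₁) − K·e^{−rT}·N(d₂) = 162.242910 − 135.176196 = 27.066714
Δ = N(d₁) = 0.943547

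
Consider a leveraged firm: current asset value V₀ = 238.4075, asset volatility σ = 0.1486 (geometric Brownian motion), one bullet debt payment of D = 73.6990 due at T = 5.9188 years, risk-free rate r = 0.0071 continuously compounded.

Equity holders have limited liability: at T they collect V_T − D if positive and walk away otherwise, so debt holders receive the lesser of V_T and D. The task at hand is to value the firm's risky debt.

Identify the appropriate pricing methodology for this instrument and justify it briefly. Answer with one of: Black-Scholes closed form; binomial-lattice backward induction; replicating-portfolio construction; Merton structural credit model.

framework: Merton structural credit model

Key observation: a levered firm with one bullet debt due at 5.9188 years is the canonical structural-credit setup: equity is a call on the firm's assets struck at the face value.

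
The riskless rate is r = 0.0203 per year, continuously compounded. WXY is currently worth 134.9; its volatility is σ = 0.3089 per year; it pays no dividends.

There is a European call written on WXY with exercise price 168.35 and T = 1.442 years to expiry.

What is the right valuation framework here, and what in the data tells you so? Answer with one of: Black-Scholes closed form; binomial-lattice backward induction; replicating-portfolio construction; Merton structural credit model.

framework: Black-Scholes closed form

Key observation: everything needed for the exact continuous-time valuation of the European call on WXY (strike 168.35) is given, and no feature rules the closed form out.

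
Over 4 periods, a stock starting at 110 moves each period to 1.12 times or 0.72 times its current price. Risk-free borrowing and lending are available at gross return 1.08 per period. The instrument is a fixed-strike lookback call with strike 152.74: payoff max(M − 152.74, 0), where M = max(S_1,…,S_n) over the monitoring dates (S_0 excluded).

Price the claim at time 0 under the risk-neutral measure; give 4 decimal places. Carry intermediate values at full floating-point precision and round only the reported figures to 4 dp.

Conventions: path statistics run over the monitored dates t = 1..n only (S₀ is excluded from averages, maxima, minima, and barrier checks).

With p* = (R−d)/(u−d) = 0.9000, sum probability × payoff across the paths and divide by R^4.
Enumerate all 2^4 = 16 price paths (U = up ×1.12, D = down ×0.72); each path with k up-moves has probability p*^k·(1−p*)^(4−k).
DDDD: M=79.2000, payoff=0.0000, prob=0.000100
UDDD: M=123.2000, payoff=0.0000, prob=0.000900
DUDD: M=88.7040, payoff=0.0000, prob=0.000900
UUDD: M=137.9840, payoff=0.0000, prob=0.008100
DDUD: M=79.2000, payoff=0.0000, prob=0.000900
UDUD: M=123.2000, payoff=0.0000, prob=0.008100
DUUD: M=99.3485, payoff=0.0000, prob=0.008100
UUUD: M=154.5421, payoff=1.8021, prob=0.072900
DDDU: M=79.2000, payoff=0.0000, prob=0.000900
UDDU: M=123.2000, payoff=0.0000, prob=0.008100
DUDU: M=88.7040, payoff=0.0000, prob=0.008100
UUDU: M=137.9840, payoff=0.0000, prob=0.072900
DDUU: M=79.2000, payoff=0.0000, prob=0.008100
UDUU: M=123.2000, payoff=0.0000, prob=0.072900
DUUU: M=111.2703, payoff=0.0000, prob=0.072900
UUUU: M=173.0871, payoff=20.3471, prob=0.656100
Price = Σ prob·payoff / R^4 = 13.481123 / 1.360489 = 9.9090

price = 9.9090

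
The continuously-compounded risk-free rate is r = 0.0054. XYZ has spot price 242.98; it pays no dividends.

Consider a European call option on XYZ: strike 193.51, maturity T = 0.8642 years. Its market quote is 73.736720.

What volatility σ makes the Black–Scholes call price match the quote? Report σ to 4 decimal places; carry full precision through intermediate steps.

At σ = 0.5538 the Black–Scholes value reproduces the quote:
σ√T = 0.5538·√0.8642 = 0.514826
d₁ = (ln(S/K) + (r+σ²/2)T) / (σ√T) = (ln(242.98/193.51) + (0.0054+0.5538²/2)·0.8642) / 0.514826 = (0.227650 + 0.137189) / 0.514826 = 0.708666
d₂ = d₁ − σ√T = 0.708666 − 0.514826 = 0.193840
e^{−rT} = 0.995344
N(d₁) = 0.760734,  N(d₂) = 0.576850
V = S·N(d₁) − K·e^{−rT}·N(d₂) = 184.843166 − 111.106447 = 73.736720 (the quoted price), and the Black–Scholes price is strictly increasing in σ, so σ is unique

sigma = 0.5538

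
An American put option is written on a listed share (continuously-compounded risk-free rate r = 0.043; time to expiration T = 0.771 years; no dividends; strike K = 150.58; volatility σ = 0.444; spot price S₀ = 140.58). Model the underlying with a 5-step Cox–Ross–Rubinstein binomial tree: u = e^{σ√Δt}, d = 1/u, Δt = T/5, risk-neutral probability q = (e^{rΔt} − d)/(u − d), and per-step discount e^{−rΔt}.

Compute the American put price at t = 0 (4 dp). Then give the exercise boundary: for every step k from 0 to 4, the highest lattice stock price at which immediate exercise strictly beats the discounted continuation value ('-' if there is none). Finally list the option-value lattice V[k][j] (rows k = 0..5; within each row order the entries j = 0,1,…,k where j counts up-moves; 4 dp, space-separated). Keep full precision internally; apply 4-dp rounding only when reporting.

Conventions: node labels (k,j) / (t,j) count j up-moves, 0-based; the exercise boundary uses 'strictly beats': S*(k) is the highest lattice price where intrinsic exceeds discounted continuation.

params: Δt=0.15420 u=1.19047 d=0.84000 q=0.47550 e^(-rΔt)=0.99339
t_5 payoffs: 91.7871 67.2571 32.4926 0.0000 0.0000 0.0000
t_4: node(4,0) S=69.9913 payoff=80.5887 vs cont=79.5935 → 80.5887 [stop]  node(4,1) S=99.1937 payoff=51.3863 vs cont=50.3912 → 51.3863 [stop]  node(4,2) S=140.5800 payoff=10.0000 vs cont=16.9296 → 16.9296 [wait]  node(4,3) S=199.2339 payoff=0.0000 vs cont=0.0000 → 0.0000 [wait]  node(4,4) S=282.3597 payoff=0.0000 vs cont=0.0000 → 0.0000 [wait]  ⇒ S*(4)=99.1937
t_3: node(3,0) S=83.3229 payoff=67.2571 vs cont=66.2620 → 67.2571 [stop]  node(3,1) S=118.0874 payoff=32.4926 vs cont=34.7707 → 34.7707 [wait]  node(3,2) S=167.3568 payoff=0.0000 vs cont=8.8208 → 8.8208 [wait]  node(3,3) S=237.1827 payoff=0.0000 vs cont=0.0000 → 0.0000 [wait]  ⇒ S*(3)=83.3229
t_2: node(2,0) S=99.1937 payoff=51.3863 vs cont=51.4673 → 51.4673 [wait]  node(2,1) S=140.5800 payoff=10.0000 vs cont=22.2832 → 22.2832 [wait]  node(2,2) S=199.2339 payoff=0.0000 vs cont=4.5959 → 4.5959 [wait]  ⇒ S*(2)=-
t_1: node(1,0) S=118.0874 payoff=32.4926 vs cont=37.3417 → 37.3417 [wait]  node(1,1) S=167.3568 payoff=0.0000 vs cont=13.7811 → 13.7811 [wait]  ⇒ S*(1)=-
t_0: node(0,0) S=140.5800 payoff=10.0000 vs cont=25.9658 → 25.9658 [wait]  ⇒ S*(0)=-

price = 25.9658
boundary = - - - 83.3229 99.1937
tree:
25.9658
37.3417 13.7811
51.4673 22.2832 4.5959
67.2571 34.7707 8.8208 0.0000
80.5887 51.3863 16.9296 0.0000 0.0000
91.7871 67.2571 32.4926 0.0000 0.0000 0.0000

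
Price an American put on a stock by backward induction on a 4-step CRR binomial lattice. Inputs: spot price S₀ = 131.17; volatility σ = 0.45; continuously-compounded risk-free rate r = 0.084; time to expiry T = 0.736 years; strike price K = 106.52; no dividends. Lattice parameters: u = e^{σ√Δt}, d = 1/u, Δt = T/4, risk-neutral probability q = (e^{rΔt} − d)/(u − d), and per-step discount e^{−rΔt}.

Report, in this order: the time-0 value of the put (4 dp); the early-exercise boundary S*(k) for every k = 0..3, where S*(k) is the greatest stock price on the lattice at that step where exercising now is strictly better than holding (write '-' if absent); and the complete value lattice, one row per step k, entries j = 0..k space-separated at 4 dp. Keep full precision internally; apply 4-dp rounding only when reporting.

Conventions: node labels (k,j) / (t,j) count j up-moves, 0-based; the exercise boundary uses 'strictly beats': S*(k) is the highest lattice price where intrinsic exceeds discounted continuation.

Δt=0.18400  u=1.21292  d=0.82446  q=0.49199  discount=0.98466
step 4 (expiry): payoffs max(K−S,0) = 45.9148 17.3596 0.0000 0.0000 0.0000
step 3: (k=3,j=0): S=73.5091, K−S=33.0109, hold=31.3772 ⇒ V=33.0109 exercise | (k=3,j=1): S=108.1442, K−S=0.0000, hold=8.6836 ⇒ V=8.6836 continue | (k=3,j=2): S=159.0984, K−S=0.0000, hold=0.0000 ⇒ V=0.0000 continue | (k=3,j=3): S=234.0605, K−S=0.0000, hold=0.0000 ⇒ V=0.0000 continue  boundary S*=73.5091
step 2: (k=2,j=0): S=89.1604, K−S=17.3596, hold=20.7194 ⇒ V=20.7194 continue | (k=2,j=1): S=131.1700, K−S=0.0000, hold=4.3437 ⇒ V=4.3437 continue | (k=2,j=2): S=192.9732, K−S=0.0000, hold=0.0000 ⇒ V=0.0000 continue  boundary S*=-
step 1: (k=1,j=0): S=108.1442, K−S=0.0000, hold=12.4685 ⇒ V=12.4685 continue | (k=1,j=1): S=159.0984, K−S=0.0000, hold=2.1728 ⇒ V=2.1728 continue  boundary S*=-
step 0: (k=0,j=0): S=131.1700, K−S=0.0000, hold=7.2896 ⇒ V=7.2896 continue  boundary S*=-

price = 7.2896
boundary = - - - 73.5091
tree:
7.2896
12.4685 2.1728
20.7194 4.3437 0.0000
33.0109 8.6836 0.0000 0.0000
45.9148 17.3596 0.0000 0.0000 0.0000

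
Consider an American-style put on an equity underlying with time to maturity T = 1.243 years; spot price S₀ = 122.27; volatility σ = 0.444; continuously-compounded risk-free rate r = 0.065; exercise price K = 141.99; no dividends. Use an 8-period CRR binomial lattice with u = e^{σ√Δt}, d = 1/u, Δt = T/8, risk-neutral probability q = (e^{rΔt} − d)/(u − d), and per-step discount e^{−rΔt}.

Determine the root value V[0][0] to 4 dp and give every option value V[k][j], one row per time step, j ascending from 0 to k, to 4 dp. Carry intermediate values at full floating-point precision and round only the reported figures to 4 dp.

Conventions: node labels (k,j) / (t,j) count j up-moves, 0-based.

Δt=0.15538, u=1.19126, d=0.83945, q=0.48521, disc=e^(-rΔt)=0.98995
k=8 terminal: V=max(K-S,0) → 111.8420 99.2068 81.2760 55.8303 19.7200 0.0000 0.0000 0.0000 0.0000
k=7: j=0 S=35.9142 intr=106.0758 cont=104.6490 V=106.0758[EX]; j=1 S=50.9661 intr=91.0239 cont=89.5971 V=91.0239[EX]; j=2 S=72.3264 intr=69.6636 cont=68.2368 V=69.6636[EX]; j=3 S=102.6389 intr=39.3511 cont=37.9243 V=39.3511[EX]; j=4 S=145.6558 intr=0.0000 cont=10.0497 V=10.0497[hold]; j=5 S=206.7013 intr=0.0000 cont=0.0000 V=0.0000[hold]; j=6 S=293.3315 intr=0.0000 cont=0.0000 V=0.0000[hold]; j=7 S=416.2691 intr=0.0000 cont=0.0000 V=0.0000[hold]
k=6: j=0 S=42.7832 intr=99.2068 cont=97.7800 V=99.2068[EX]; j=1 S=60.7140 intr=81.2760 cont=79.8492 V=81.2760[EX]; j=2 S=86.1597 intr=55.8303 cont=54.4035 V=55.8303[EX]; j=3 S=122.2700 intr=19.7200 cont=24.8812 V=24.8812[hold]; j=4 S=173.5144 intr=0.0000 cont=5.1215 V=5.1215[hold]; j=5 S=246.2356 intr=0.0000 cont=0.0000 V=0.0000[hold]; j=6 S=349.4350 intr=0.0000 cont=0.0000 V=0.0000[hold]
k=5: j=0 S=50.9661 intr=91.0239 cont=89.5971 V=91.0239[EX]; j=1 S=72.3264 intr=69.6636 cont=68.2368 V=69.6636[EX]; j=2 S=102.6389 intr=39.3511 cont=40.4034 V=40.4034[hold]; j=3 S=145.6558 intr=0.0000 cont=15.1399 V=15.1399[hold]; j=4 S=206.7013 intr=0.0000 cont=2.6100 V=2.6100[hold]; j=5 S=293.3315 intr=0.0000 cont=0.0000 V=0.0000[hold]
k=4: j=0 S=60.7140 intr=81.2760 cont=79.8492 V=81.2760[EX]; j=1 S=86.1597 intr=55.8303 cont=54.9089 V=55.8303[EX]; j=2 S=122.2700 intr=19.7200 cont=27.8625 V=27.8625[hold]; j=3 S=173.5144 intr=0.0000 cont=8.9692 V=8.9692[hold]; j=4 S=246.2356 intr=0.0000 cont=1.3301 V=1.3301[hold]
k=3: j=0 S=72.3264 intr=69.6636 cont=68.2368 V=69.6636[EX]; j=1 S=102.6389 intr=39.3511 cont=41.8354 V=41.8354[hold]; j=2 S=145.6558 intr=0.0000 cont=18.5074 V=18.5074[hold]; j=3 S=206.7013 intr=0.0000 cont=5.2098 V=5.2098[hold]
k=2: j=0 S=86.1597 intr=55.8303 cont=55.5968 V=55.8303[EX]; j=1 S=122.2700 intr=19.7200 cont=30.2098 V=30.2098[hold]; j=2 S=173.5144 intr=0.0000 cont=11.9341 V=11.9341[hold]
k=1: j=0 S=102.6389 intr=39.3511 cont=42.9629 V=42.9629[hold]; j=1 S=145.6558 intr=0.0000 cont=21.1278 V=21.1278[hold]
k=0: j=0 S=122.2700 intr=19.7200 cont=32.0430 V=32.0430[hold]

price = 32.0430
tree:
32.0430
42.9629 21.1278
55.8303 30.2098 11.9341
69.6636 41.8354 18.5074 5.2098
81.2760 55.8303 27.8625 8.9692 1.3301
91.0239 69.6636 40.4034 15.1399 2.6100 0.0000
99.2068 81.2760 55.8303 24.8812 5.1215 0.0000 0.0000
106.0758 91.0239 69.6636 39.3511 10.0497 0.0000 0.0000 0.0000
111.8420 99.2068 81.2760 55.8303 19.7200 0.0000 0.0000 0.0000 0.0000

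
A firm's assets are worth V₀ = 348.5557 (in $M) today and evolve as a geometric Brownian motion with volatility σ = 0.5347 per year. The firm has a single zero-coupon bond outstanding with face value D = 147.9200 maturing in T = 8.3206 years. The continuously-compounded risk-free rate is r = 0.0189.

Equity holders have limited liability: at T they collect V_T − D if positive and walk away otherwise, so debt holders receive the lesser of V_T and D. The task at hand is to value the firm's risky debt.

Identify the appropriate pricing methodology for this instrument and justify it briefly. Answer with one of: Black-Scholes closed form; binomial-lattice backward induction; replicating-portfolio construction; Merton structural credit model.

framework: Merton structural credit model

Key observation: the question is about default risk generated by asset-value dynamics against a debt face of 147.9200 — the structural framework prices exactly that.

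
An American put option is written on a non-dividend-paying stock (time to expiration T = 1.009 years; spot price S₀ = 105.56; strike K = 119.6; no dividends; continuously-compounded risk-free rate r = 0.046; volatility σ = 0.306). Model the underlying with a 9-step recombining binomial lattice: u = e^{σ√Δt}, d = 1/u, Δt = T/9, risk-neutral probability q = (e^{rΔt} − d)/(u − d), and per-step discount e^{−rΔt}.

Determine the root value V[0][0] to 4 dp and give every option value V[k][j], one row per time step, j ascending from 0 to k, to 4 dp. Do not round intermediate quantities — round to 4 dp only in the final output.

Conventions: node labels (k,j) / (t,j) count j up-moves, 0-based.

Δt=0.11211, u=1.10789, d=0.90262, q=0.49960, disc=e^(-rΔt)=0.99486
k=9 terminal: V=max(K-S,0) → 77.6215 68.0747 56.3567 41.9738 24.3198 2.6511 0.0000 0.0000 0.0000 0.0000
k=8: j=0 S=46.5076 intr=73.0924 cont=72.4772 V=73.0924[EX]; j=1 S=57.0844 intr=62.5156 cont=61.9004 V=62.5156[EX]; j=2 S=70.0667 intr=49.5333 cont=48.9181 V=49.5333[EX]; j=3 S=86.0014 intr=33.5986 cont=32.9834 V=33.5986[EX]; j=4 S=105.5600 intr=14.0400 cont=13.4248 V=14.0400[EX]; j=5 S=129.5667 intr=0.0000 cont=1.3198 V=1.3198[hold]; j=6 S=159.0329 intr=0.0000 cont=0.0000 V=0.0000[hold]; j=7 S=195.2005 intr=0.0000 cont=0.0000 V=0.0000[hold]; j=8 S=239.5934 intr=0.0000 cont=0.0000 V=0.0000[hold]
k=7: j=0 S=51.5253 intr=68.0747 cont=67.4595 V=68.0747[EX]; j=1 S=63.2433 intr=56.3567 cont=55.7415 V=56.3567[EX]; j=2 S=77.6262 intr=41.9738 cont=41.3586 V=41.9738[EX]; j=3 S=95.2802 intr=24.3198 cont=23.7046 V=24.3198[EX]; j=4 S=116.9489 intr=2.6511 cont=7.6455 V=7.6455[hold]; j=5 S=143.5457 intr=0.0000 cont=0.6570 V=0.6570[hold]; j=6 S=176.1911 intr=0.0000 cont=0.0000 V=0.0000[hold]; j=7 S=216.2608 intr=0.0000 cont=0.0000 V=0.0000[hold]
k=6: j=0 S=57.0844 intr=62.5156 cont=61.9004 V=62.5156[EX]; j=1 S=70.0667 intr=49.5333 cont=48.9181 V=49.5333[EX]; j=2 S=86.0014 intr=33.5986 cont=32.9834 V=33.5986[EX]; j=3 S=105.5600 intr=14.0400 cont=15.9072 V=15.9072[hold]; j=4 S=129.5667 intr=0.0000 cont=4.1327 V=4.1327[hold]; j=5 S=159.0329 intr=0.0000 cont=0.3271 V=0.3271[hold]; j=6 S=195.2005 intr=0.0000 cont=0.0000 V=0.0000[hold]
k=5: j=0 S=63.2433 intr=56.3567 cont=55.7415 V=56.3567[EX]; j=1 S=77.6262 intr=41.9738 cont=41.3586 V=41.9738[EX]; j=2 S=95.2802 intr=24.3198 cont=24.6327 V=24.6327[hold]; j=3 S=116.9489 intr=2.6511 cont=9.9731 V=9.9731[hold]; j=4 S=143.5457 intr=0.0000 cont=2.2200 V=2.2200[hold]; j=5 S=176.1911 intr=0.0000 cont=0.1628 V=0.1628[hold]
k=4: j=0 S=70.0667 intr=49.5333 cont=48.9181 V=49.5333[EX]; j=1 S=86.0014 intr=33.5986 cont=33.1389 V=33.5986[EX]; j=2 S=105.5600 intr=14.0400 cont=17.2198 V=17.2198[hold]; j=3 S=129.5667 intr=0.0000 cont=6.0683 V=6.0683[hold]; j=4 S=159.0329 intr=0.0000 cont=1.1861 V=1.1861[hold]
k=3: j=0 S=77.6262 intr=41.9738 cont=41.3586 V=41.9738[EX]; j=1 S=95.2802 intr=24.3198 cont=25.2851 V=25.2851[hold]; j=2 S=116.9489 intr=2.6511 cont=11.5886 V=11.5886[hold]; j=3 S=143.5457 intr=0.0000 cont=3.6105 V=3.6105[hold]
k=2: j=0 S=86.0014 intr=33.5986 cont=33.4631 V=33.5986[EX]; j=1 S=105.5600 intr=14.0400 cont=18.3475 V=18.3475[hold]; j=2 S=129.5667 intr=0.0000 cont=7.5637 V=7.5637[hold]
k=1: j=0 S=95.2802 intr=24.3198 cont=25.8456 V=25.8456[hold]; j=1 S=116.9489 intr=2.6511 cont=12.8933 V=12.8933[hold]
k=0: j=0 S=105.5600 intr=14.0400 cont=19.2750 V=19.2750[hold]

price = 19.2750
tree:
19.2750
25.8456 12.8933
33.5986 18.3475 7.5637
41.9738 25.2851 11.5886 3.6105
49.5333 33.5986 17.2198 6.0683 1.1861
56.3567 41.9738 24.6327 9.9731 2.2200 0.1628
62.5156 49.5333 33.5986 15.9072 4.1327 0.3271 0.0000
68.0747 56.3567 41.9738 24.3198 7.6455 0.6570 0.0000 0.0000
73.0924 62.5156 49.5333 33.5986 14.0400 1.3198 0.0000 0.0000 0.0000
77.6215 68.0747 56.3567 41.9738 24.3198 2.6511 0.0000 0.0000 0.0000 0.0000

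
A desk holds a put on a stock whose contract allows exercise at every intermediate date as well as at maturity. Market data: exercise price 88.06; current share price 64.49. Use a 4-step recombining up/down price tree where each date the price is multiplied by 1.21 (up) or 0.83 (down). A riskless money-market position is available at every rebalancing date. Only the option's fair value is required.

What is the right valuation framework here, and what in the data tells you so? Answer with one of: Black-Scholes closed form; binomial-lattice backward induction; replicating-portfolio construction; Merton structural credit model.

framework: binomial-lattice backward induction

Key observation: with exercise allowed before expiry on a discrete up/down model (4 steps from spot 64.49), the strike-88.06 put's value must be rolled back through the tree testing early exercise at each node.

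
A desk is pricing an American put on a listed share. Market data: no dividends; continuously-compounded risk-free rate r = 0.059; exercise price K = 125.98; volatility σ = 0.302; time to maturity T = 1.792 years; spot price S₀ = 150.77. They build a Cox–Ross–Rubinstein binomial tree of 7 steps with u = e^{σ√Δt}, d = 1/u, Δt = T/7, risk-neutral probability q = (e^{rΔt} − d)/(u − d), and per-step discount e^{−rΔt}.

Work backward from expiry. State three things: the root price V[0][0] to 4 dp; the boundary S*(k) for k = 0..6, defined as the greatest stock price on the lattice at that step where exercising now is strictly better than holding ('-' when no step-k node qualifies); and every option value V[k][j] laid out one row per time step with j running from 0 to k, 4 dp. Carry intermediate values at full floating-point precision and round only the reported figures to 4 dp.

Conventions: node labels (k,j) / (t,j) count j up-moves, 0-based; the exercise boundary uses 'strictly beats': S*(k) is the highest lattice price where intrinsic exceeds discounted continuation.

price = 7.7250
boundary = - - - 95.3307 81.8224 95.3307 111.0692
tree:
7.7250
12.6464 3.2544
20.0766 5.9261 0.7995
30.6493 10.5758 1.6614 0.0000
44.1576 18.3633 3.4526 0.0000 0.0000
55.7519 30.6493 7.1751 0.0000 0.0000 0.0000
65.7032 44.1576 14.9108 0.0000 0.0000 0.0000 0.0000
74.2444 55.7519 30.6493 0.0000 0.0000 0.0000 0.0000 0.0000

Δt=0.25600, u=1.16509, d=0.85830, q=0.51148, disc=e^(-rΔt)=0.98501
k=7 terminal: V=max(K-S,0) → 74.2444 55.7519 30.6493 0.0000 0.0000 0.0000 0.0000 0.0000
k=6: j=0 S=60.2768 intr=65.7032 cont=63.8147 V=65.7032[EX]; j=1 S=81.8224 intr=44.1576 cont=42.2691 V=44.1576[EX]; j=2 S=111.0692 intr=14.9108 cont=14.7484 V=14.9108[EX]; j=3 S=150.7700 intr=0.0000 cont=0.0000 V=0.0000[hold]; j=4 S=204.6616 intr=0.0000 cont=0.0000 V=0.0000[hold]; j=5 S=277.8164 intr=0.0000 cont=0.0000 V=0.0000[hold]; j=6 S=377.1198 intr=0.0000 cont=0.0000 V=0.0000[hold]  S*(6)=111.0692
k=5: j=0 S=70.2281 intr=55.7519 cont=53.8633 V=55.7519[EX]; j=1 S=95.3307 intr=30.6493 cont=28.7608 V=30.6493[EX]; j=2 S=129.4059 intr=0.0000 cont=7.1751 V=7.1751[hold]; j=3 S=175.6611 intr=0.0000 cont=0.0000 V=0.0000[hold]; j=4 S=238.4499 intr=0.0000 cont=0.0000 V=0.0000[hold]; j=5 S=323.6821 intr=0.0000 cont=0.0000 V=0.0000[hold]  S*(5)=95.3307
k=4: j=0 S=81.8224 intr=44.1576 cont=42.2691 V=44.1576[EX]; j=1 S=111.0692 intr=14.9108 cont=18.3633 V=18.3633[hold]; j=2 S=150.7700 intr=0.0000 cont=3.4526 V=3.4526[hold]; j=3 S=204.6616 intr=0.0000 cont=0.0000 V=0.0000[hold]; j=4 S=277.8164 intr=0.0000 cont=0.0000 V=0.0000[hold]  S*(4)=81.8224
k=3: j=0 S=95.3307 intr=30.6493 cont=30.5002 V=30.6493[EX]; j=1 S=129.4059 intr=0.0000 cont=10.5758 V=10.5758[hold]; j=2 S=175.6611 intr=0.0000 cont=1.6614 V=1.6614[hold]; j=3 S=238.4499 intr=0.0000 cont=0.0000 V=0.0000[hold]  S*(3)=95.3307
k=2: j=0 S=111.0692 intr=14.9108 cont=20.0766 V=20.0766[hold]; j=1 S=150.7700 intr=0.0000 cont=5.9261 V=5.9261[hold]; j=2 S=204.6616 intr=0.0000 cont=0.7995 V=0.7995[hold]  S*(2)=-
k=1: j=0 S=129.4059 intr=0.0000 cont=12.6464 V=12.6464[hold]; j=1 S=175.6611 intr=0.0000 cont=3.2544 V=3.2544[hold]  S*(1)=-
k=0: j=0 S=150.7700 intr=0.0000 cont=7.7250 V=7.7250[hold]  S*(0)=-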